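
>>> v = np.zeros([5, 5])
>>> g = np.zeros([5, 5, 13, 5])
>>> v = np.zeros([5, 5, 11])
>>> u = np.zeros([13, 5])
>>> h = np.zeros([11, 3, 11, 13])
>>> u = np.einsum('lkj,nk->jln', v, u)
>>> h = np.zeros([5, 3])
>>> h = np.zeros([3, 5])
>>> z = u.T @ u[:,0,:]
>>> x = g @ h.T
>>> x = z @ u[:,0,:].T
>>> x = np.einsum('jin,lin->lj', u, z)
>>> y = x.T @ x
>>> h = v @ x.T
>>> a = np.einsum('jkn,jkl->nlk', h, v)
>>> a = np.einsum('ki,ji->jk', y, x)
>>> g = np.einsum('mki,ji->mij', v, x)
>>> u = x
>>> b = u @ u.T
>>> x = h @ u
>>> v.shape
(5, 5, 11)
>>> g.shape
(5, 11, 13)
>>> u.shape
(13, 11)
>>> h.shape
(5, 5, 13)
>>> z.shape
(13, 5, 13)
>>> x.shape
(5, 5, 11)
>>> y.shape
(11, 11)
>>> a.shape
(13, 11)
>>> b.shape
(13, 13)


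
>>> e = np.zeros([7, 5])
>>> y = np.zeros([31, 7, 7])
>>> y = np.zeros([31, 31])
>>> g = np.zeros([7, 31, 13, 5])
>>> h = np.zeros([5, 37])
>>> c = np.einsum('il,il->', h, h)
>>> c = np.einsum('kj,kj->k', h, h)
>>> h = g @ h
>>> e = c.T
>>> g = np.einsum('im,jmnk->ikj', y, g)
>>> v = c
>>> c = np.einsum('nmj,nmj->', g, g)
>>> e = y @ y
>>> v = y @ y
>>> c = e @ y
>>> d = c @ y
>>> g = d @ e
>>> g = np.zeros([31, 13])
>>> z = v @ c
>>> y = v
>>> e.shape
(31, 31)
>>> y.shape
(31, 31)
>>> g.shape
(31, 13)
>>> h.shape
(7, 31, 13, 37)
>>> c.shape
(31, 31)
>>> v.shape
(31, 31)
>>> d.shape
(31, 31)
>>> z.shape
(31, 31)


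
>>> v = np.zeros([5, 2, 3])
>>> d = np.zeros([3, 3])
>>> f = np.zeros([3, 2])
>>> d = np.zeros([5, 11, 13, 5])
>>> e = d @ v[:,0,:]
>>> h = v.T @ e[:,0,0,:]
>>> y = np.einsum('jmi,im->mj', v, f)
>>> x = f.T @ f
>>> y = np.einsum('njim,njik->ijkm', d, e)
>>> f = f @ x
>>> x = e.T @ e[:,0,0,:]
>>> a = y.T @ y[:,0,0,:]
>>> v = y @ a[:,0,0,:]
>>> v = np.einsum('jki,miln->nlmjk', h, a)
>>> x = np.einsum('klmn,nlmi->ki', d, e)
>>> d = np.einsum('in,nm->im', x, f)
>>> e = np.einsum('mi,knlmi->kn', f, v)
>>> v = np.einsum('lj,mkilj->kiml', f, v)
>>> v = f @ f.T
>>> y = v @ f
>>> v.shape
(3, 3)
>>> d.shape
(5, 2)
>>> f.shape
(3, 2)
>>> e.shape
(5, 11)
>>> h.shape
(3, 2, 3)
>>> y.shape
(3, 2)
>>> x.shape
(5, 3)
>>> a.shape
(5, 3, 11, 5)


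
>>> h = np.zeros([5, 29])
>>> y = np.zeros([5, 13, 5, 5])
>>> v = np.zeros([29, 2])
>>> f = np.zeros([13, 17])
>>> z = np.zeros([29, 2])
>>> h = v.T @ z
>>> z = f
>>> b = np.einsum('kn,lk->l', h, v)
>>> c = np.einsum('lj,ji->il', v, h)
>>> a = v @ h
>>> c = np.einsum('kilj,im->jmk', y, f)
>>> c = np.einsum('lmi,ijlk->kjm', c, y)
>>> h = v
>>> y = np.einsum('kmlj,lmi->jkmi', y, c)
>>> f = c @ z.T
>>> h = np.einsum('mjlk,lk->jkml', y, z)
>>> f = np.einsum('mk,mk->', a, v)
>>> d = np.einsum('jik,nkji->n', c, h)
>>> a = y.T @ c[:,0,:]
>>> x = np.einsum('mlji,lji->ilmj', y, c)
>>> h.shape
(5, 17, 5, 13)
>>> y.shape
(5, 5, 13, 17)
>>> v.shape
(29, 2)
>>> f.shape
()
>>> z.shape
(13, 17)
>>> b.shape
(29,)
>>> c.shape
(5, 13, 17)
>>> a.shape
(17, 13, 5, 17)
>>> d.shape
(5,)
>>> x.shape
(17, 5, 5, 13)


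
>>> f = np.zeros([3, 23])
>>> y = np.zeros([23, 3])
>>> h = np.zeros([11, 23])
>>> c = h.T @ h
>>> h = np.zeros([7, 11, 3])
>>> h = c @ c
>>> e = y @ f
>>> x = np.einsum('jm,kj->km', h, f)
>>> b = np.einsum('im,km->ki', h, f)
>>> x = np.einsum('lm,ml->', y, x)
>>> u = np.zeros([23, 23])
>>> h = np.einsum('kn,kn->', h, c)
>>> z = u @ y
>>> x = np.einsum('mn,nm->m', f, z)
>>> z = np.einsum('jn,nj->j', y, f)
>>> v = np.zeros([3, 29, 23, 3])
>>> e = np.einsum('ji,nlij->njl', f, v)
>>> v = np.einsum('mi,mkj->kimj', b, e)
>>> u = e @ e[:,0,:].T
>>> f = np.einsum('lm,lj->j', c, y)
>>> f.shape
(3,)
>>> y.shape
(23, 3)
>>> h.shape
()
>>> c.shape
(23, 23)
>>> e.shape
(3, 3, 29)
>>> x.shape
(3,)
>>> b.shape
(3, 23)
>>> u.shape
(3, 3, 3)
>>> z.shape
(23,)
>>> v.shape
(3, 23, 3, 29)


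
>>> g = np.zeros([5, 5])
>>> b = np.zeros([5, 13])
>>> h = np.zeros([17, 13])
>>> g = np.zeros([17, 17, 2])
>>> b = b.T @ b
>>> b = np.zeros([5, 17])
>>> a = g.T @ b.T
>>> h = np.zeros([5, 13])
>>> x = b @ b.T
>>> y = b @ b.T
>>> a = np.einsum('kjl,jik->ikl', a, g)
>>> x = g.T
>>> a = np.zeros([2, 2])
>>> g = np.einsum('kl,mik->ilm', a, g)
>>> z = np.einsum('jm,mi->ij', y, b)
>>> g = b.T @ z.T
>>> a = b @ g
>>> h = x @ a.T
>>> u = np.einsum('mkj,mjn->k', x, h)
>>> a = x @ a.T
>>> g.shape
(17, 17)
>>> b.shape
(5, 17)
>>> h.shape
(2, 17, 5)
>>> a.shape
(2, 17, 5)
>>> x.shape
(2, 17, 17)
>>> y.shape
(5, 5)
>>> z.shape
(17, 5)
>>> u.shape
(17,)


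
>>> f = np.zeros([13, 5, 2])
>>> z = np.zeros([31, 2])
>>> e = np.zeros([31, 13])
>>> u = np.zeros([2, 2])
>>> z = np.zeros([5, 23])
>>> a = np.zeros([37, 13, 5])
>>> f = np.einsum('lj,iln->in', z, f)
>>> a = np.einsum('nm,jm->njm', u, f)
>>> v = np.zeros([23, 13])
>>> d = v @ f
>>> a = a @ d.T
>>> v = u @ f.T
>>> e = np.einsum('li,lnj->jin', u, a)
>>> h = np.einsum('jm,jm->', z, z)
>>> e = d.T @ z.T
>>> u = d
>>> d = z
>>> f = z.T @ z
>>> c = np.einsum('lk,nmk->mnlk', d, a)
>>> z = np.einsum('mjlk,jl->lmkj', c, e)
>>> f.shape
(23, 23)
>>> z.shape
(5, 13, 23, 2)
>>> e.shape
(2, 5)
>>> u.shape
(23, 2)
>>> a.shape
(2, 13, 23)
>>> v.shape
(2, 13)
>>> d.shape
(5, 23)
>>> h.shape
()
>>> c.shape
(13, 2, 5, 23)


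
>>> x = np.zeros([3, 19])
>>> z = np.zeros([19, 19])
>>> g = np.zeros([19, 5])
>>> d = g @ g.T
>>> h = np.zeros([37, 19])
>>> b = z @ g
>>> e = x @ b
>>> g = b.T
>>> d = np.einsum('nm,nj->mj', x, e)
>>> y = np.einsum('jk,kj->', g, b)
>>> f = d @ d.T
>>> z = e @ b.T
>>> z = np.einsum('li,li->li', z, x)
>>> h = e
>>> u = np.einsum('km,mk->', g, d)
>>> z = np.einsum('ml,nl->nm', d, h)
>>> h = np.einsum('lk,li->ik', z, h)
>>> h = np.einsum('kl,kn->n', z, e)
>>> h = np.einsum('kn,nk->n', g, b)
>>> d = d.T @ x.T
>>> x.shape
(3, 19)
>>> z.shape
(3, 19)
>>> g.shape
(5, 19)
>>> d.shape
(5, 3)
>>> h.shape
(19,)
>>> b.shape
(19, 5)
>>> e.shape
(3, 5)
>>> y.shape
()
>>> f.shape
(19, 19)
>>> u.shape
()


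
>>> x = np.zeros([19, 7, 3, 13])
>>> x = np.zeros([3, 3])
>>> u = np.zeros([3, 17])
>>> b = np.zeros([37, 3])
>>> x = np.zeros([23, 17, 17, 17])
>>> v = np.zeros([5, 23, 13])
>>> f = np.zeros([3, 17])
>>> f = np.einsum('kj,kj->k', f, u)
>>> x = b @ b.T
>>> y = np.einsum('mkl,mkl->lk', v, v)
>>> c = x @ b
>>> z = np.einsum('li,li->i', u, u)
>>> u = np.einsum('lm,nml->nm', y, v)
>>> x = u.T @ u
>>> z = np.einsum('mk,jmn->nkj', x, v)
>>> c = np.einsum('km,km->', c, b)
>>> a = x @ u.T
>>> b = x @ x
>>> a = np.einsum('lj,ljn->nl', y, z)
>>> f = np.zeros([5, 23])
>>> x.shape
(23, 23)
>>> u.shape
(5, 23)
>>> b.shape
(23, 23)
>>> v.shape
(5, 23, 13)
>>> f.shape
(5, 23)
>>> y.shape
(13, 23)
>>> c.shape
()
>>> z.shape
(13, 23, 5)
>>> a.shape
(5, 13)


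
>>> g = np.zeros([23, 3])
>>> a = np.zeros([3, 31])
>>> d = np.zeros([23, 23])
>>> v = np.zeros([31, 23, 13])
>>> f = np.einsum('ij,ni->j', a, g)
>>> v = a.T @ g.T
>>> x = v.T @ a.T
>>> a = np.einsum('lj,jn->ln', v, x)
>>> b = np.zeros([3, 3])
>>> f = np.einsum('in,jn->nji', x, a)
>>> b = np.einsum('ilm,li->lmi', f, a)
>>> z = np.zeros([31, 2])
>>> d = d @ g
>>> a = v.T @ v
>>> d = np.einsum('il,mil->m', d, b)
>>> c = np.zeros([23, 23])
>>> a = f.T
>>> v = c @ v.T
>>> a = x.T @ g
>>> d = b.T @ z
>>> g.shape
(23, 3)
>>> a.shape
(3, 3)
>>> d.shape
(3, 23, 2)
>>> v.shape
(23, 31)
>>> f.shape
(3, 31, 23)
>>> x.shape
(23, 3)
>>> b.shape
(31, 23, 3)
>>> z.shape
(31, 2)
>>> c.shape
(23, 23)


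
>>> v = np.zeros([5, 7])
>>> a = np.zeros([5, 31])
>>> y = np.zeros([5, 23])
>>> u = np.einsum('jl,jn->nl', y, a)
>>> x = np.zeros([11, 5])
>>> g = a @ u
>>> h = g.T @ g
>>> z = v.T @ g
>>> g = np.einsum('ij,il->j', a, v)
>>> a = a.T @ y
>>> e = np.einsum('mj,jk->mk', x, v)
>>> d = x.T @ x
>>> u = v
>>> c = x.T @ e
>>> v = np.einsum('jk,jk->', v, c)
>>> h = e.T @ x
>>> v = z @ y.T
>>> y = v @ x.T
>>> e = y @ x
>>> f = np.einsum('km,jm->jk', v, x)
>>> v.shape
(7, 5)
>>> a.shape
(31, 23)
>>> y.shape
(7, 11)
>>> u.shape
(5, 7)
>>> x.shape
(11, 5)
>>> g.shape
(31,)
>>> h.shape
(7, 5)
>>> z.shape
(7, 23)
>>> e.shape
(7, 5)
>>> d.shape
(5, 5)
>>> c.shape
(5, 7)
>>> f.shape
(11, 7)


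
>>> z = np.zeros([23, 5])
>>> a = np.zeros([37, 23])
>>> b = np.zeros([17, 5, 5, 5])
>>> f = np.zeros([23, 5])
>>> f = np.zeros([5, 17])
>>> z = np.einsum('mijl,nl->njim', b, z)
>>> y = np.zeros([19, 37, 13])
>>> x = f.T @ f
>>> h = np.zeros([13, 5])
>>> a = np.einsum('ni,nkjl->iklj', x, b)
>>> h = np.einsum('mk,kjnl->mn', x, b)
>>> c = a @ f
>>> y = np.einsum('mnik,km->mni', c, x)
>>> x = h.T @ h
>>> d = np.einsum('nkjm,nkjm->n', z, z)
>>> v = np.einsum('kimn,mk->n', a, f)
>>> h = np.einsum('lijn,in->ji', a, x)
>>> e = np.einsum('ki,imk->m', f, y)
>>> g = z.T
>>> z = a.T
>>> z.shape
(5, 5, 5, 17)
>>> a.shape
(17, 5, 5, 5)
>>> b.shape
(17, 5, 5, 5)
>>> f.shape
(5, 17)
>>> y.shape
(17, 5, 5)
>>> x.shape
(5, 5)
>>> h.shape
(5, 5)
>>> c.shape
(17, 5, 5, 17)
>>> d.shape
(23,)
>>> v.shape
(5,)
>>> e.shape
(5,)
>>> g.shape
(17, 5, 5, 23)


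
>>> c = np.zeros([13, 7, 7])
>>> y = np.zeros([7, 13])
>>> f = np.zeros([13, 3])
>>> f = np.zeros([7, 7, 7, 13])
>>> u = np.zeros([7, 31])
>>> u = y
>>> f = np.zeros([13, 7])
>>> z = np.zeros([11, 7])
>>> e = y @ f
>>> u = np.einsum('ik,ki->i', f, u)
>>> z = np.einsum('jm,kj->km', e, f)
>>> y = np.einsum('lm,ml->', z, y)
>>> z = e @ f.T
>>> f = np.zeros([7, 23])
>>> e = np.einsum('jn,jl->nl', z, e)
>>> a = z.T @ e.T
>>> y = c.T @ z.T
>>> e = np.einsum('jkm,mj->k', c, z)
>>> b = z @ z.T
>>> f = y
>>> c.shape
(13, 7, 7)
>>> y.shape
(7, 7, 7)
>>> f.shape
(7, 7, 7)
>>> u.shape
(13,)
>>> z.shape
(7, 13)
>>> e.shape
(7,)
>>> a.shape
(13, 13)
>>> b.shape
(7, 7)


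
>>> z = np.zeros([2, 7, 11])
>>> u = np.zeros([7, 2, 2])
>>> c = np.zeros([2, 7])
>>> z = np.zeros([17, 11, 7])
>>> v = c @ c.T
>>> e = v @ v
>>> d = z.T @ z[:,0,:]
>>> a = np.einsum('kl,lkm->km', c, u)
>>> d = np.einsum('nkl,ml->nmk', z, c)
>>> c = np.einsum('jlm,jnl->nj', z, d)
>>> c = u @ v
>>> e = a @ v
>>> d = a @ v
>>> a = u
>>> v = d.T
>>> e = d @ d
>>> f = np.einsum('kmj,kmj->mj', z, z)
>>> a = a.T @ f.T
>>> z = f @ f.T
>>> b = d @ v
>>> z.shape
(11, 11)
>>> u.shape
(7, 2, 2)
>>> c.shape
(7, 2, 2)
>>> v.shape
(2, 2)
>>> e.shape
(2, 2)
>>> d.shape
(2, 2)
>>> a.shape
(2, 2, 11)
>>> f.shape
(11, 7)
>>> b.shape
(2, 2)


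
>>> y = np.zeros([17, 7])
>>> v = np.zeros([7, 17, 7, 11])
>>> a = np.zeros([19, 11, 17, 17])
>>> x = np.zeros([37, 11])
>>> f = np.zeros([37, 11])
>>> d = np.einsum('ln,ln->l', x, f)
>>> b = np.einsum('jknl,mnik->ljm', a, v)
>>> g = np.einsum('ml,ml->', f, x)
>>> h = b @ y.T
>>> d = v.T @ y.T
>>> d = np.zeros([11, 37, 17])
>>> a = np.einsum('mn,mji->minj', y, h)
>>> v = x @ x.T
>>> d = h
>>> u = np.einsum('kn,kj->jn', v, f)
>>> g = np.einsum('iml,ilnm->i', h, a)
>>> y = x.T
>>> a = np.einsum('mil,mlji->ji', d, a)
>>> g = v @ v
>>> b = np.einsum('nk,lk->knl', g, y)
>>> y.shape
(11, 37)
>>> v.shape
(37, 37)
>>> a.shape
(7, 19)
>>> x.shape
(37, 11)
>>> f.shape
(37, 11)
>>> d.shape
(17, 19, 17)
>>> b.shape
(37, 37, 11)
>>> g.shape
(37, 37)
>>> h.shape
(17, 19, 17)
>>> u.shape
(11, 37)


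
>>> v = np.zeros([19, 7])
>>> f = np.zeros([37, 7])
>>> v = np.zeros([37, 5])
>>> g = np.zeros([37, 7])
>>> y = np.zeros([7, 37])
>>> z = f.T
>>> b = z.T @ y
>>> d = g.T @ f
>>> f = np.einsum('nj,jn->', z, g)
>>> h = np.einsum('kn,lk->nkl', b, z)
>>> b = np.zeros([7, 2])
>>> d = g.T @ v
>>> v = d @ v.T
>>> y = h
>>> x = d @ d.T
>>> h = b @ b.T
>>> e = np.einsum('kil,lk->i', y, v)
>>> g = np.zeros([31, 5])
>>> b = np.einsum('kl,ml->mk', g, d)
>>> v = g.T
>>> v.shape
(5, 31)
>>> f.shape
()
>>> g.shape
(31, 5)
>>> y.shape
(37, 37, 7)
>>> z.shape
(7, 37)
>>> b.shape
(7, 31)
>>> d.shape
(7, 5)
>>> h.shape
(7, 7)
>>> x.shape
(7, 7)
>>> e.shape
(37,)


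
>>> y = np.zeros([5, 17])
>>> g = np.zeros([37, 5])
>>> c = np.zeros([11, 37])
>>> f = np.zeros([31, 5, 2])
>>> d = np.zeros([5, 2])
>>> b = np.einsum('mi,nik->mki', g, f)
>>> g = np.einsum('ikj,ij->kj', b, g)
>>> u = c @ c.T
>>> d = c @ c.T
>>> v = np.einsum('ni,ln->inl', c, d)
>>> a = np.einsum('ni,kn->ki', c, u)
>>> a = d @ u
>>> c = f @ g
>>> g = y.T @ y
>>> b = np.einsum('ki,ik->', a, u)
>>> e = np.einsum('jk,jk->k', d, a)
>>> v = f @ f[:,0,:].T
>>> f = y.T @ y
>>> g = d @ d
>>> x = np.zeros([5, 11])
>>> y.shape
(5, 17)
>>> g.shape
(11, 11)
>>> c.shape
(31, 5, 5)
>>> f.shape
(17, 17)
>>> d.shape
(11, 11)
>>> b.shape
()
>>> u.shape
(11, 11)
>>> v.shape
(31, 5, 31)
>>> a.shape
(11, 11)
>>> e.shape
(11,)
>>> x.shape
(5, 11)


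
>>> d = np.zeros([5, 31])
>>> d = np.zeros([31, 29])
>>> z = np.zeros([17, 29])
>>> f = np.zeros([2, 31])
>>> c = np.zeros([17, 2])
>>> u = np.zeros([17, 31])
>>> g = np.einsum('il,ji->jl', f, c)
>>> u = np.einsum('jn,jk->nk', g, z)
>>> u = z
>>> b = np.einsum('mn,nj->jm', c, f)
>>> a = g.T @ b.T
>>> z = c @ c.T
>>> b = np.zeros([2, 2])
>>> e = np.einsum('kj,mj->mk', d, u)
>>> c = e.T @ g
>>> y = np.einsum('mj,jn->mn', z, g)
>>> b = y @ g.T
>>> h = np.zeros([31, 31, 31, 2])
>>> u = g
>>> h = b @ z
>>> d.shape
(31, 29)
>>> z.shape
(17, 17)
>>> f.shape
(2, 31)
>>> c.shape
(31, 31)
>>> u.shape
(17, 31)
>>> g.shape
(17, 31)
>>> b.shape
(17, 17)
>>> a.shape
(31, 31)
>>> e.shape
(17, 31)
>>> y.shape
(17, 31)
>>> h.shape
(17, 17)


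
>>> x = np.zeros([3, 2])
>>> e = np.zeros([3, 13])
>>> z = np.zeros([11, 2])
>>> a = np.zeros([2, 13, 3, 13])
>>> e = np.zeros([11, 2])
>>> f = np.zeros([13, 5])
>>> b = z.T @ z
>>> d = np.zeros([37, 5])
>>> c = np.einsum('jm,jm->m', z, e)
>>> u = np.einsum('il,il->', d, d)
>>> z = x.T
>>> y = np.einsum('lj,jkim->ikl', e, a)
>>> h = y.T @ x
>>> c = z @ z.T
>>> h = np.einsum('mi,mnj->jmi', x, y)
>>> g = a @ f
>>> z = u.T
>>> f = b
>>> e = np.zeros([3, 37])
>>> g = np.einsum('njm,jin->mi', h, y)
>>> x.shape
(3, 2)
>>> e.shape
(3, 37)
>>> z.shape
()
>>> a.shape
(2, 13, 3, 13)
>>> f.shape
(2, 2)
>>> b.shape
(2, 2)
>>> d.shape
(37, 5)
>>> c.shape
(2, 2)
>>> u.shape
()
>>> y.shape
(3, 13, 11)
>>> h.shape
(11, 3, 2)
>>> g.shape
(2, 13)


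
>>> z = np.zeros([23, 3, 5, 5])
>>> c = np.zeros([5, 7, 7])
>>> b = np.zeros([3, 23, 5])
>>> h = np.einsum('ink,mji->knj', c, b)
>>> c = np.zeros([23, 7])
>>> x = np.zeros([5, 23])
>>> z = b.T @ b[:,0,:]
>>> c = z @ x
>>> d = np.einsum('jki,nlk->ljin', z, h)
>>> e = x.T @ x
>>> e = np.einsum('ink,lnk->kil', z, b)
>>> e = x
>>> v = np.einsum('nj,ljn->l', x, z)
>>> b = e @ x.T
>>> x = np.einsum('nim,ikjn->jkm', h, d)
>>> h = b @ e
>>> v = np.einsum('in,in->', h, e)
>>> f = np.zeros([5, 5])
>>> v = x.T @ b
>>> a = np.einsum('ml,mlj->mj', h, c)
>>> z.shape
(5, 23, 5)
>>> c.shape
(5, 23, 23)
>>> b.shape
(5, 5)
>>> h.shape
(5, 23)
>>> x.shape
(5, 5, 23)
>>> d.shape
(7, 5, 5, 7)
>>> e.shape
(5, 23)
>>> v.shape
(23, 5, 5)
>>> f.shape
(5, 5)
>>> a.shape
(5, 23)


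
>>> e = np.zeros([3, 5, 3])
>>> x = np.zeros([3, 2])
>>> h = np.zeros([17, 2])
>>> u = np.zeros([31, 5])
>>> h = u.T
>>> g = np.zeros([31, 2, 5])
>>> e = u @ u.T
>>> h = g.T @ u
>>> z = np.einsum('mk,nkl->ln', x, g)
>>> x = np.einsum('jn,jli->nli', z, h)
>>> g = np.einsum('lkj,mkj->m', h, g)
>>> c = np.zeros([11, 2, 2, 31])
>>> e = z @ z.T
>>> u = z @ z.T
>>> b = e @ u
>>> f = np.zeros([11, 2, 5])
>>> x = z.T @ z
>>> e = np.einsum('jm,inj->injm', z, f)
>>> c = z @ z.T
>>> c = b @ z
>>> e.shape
(11, 2, 5, 31)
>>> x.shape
(31, 31)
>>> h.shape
(5, 2, 5)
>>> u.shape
(5, 5)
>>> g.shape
(31,)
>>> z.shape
(5, 31)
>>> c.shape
(5, 31)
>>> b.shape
(5, 5)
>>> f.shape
(11, 2, 5)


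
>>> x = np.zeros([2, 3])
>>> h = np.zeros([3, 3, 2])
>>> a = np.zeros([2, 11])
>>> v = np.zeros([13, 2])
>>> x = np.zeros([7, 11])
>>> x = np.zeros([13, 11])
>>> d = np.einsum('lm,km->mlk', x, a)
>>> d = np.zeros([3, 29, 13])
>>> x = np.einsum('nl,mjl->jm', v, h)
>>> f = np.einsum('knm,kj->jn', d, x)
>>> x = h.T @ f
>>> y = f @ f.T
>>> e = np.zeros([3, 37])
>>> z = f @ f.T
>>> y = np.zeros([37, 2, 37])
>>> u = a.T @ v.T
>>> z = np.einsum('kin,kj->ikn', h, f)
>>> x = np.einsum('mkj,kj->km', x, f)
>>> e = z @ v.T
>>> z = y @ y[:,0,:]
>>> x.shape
(3, 2)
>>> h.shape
(3, 3, 2)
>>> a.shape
(2, 11)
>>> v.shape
(13, 2)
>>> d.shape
(3, 29, 13)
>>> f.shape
(3, 29)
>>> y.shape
(37, 2, 37)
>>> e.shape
(3, 3, 13)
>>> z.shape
(37, 2, 37)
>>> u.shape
(11, 13)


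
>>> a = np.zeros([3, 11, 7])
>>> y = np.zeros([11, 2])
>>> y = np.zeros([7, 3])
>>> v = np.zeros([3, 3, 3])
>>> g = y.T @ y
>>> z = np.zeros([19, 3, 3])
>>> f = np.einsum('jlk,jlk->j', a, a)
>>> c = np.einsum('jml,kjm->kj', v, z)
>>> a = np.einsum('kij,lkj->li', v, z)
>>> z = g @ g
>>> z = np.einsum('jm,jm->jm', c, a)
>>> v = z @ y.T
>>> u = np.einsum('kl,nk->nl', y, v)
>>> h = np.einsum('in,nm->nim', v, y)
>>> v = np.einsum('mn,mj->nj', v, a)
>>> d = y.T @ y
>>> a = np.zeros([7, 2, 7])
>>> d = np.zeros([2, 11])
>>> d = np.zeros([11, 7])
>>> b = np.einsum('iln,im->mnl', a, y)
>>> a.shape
(7, 2, 7)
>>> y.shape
(7, 3)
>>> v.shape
(7, 3)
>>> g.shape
(3, 3)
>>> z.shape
(19, 3)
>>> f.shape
(3,)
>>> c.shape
(19, 3)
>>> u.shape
(19, 3)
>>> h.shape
(7, 19, 3)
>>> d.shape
(11, 7)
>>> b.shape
(3, 7, 2)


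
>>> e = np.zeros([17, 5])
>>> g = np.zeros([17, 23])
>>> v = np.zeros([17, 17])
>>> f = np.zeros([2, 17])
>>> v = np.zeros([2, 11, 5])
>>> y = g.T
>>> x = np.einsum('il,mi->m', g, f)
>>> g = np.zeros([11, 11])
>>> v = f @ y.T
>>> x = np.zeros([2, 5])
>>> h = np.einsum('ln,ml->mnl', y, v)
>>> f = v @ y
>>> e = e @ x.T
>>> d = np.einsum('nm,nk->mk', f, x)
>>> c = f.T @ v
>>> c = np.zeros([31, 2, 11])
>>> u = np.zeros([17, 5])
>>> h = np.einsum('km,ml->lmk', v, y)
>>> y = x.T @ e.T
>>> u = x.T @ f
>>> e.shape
(17, 2)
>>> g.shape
(11, 11)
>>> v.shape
(2, 23)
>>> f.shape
(2, 17)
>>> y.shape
(5, 17)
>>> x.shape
(2, 5)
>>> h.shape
(17, 23, 2)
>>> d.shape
(17, 5)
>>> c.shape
(31, 2, 11)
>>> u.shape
(5, 17)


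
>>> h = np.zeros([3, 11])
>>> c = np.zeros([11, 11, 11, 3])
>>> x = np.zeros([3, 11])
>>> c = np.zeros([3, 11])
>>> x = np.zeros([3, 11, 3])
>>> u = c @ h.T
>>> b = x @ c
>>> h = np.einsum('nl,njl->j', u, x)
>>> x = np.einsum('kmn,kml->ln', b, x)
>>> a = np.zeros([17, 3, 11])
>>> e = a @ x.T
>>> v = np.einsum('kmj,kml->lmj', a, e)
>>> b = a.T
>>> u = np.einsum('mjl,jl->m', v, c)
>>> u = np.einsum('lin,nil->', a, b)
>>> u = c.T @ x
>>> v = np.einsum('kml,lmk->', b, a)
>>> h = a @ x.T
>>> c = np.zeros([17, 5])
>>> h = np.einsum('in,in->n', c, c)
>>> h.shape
(5,)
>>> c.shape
(17, 5)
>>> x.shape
(3, 11)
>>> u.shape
(11, 11)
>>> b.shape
(11, 3, 17)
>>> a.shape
(17, 3, 11)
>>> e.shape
(17, 3, 3)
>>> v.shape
()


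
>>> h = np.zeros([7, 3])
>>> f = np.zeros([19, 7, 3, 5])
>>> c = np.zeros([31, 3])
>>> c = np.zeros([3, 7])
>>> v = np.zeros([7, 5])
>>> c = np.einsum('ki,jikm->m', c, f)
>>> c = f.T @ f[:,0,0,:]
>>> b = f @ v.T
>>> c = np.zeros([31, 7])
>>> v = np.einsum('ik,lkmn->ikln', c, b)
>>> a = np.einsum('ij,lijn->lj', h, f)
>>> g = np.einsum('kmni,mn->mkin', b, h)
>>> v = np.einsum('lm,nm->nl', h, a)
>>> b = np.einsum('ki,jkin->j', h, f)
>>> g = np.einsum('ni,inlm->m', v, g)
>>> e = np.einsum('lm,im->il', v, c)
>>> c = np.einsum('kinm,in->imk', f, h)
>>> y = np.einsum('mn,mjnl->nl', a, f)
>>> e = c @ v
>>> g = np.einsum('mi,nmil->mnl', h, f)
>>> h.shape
(7, 3)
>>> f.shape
(19, 7, 3, 5)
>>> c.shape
(7, 5, 19)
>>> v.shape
(19, 7)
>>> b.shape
(19,)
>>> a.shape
(19, 3)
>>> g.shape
(7, 19, 5)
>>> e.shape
(7, 5, 7)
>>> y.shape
(3, 5)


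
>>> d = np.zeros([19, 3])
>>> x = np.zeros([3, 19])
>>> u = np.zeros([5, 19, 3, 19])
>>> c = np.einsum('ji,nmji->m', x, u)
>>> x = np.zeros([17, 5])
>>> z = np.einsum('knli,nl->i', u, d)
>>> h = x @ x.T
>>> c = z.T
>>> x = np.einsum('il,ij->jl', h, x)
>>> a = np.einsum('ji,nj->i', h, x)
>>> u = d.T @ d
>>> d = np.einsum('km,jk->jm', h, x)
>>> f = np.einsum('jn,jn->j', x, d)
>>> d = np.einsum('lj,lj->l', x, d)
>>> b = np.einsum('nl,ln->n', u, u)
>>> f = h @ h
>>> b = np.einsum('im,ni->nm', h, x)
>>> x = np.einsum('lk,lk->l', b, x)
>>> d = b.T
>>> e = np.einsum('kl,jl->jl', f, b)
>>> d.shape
(17, 5)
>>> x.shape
(5,)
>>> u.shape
(3, 3)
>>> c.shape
(19,)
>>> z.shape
(19,)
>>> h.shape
(17, 17)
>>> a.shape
(17,)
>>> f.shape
(17, 17)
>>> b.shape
(5, 17)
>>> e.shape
(5, 17)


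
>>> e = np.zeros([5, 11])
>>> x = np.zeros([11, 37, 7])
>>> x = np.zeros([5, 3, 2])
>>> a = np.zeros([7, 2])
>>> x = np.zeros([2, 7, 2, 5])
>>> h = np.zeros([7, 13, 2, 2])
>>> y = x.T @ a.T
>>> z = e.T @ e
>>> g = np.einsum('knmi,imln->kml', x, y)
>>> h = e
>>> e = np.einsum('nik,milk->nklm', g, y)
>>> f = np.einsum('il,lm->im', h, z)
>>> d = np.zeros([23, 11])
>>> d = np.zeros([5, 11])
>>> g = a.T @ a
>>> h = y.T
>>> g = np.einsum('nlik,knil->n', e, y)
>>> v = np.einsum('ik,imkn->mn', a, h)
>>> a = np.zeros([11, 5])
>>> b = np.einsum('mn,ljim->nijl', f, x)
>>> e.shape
(2, 7, 7, 5)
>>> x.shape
(2, 7, 2, 5)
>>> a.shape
(11, 5)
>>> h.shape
(7, 7, 2, 5)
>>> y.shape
(5, 2, 7, 7)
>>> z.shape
(11, 11)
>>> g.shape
(2,)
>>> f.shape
(5, 11)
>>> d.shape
(5, 11)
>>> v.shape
(7, 5)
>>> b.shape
(11, 2, 7, 2)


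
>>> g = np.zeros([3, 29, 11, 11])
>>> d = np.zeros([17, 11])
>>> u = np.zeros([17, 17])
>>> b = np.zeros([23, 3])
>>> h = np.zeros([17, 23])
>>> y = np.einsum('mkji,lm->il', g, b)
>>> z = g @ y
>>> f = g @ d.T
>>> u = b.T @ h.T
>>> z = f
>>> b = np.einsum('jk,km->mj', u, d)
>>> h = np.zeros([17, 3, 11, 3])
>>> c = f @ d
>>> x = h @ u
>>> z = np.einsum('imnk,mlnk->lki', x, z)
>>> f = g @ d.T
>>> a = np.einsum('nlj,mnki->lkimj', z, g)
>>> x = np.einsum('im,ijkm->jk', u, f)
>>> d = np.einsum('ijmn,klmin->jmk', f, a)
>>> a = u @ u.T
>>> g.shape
(3, 29, 11, 11)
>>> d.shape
(29, 11, 17)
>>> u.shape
(3, 17)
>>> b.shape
(11, 3)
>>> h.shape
(17, 3, 11, 3)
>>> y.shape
(11, 23)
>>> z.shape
(29, 17, 17)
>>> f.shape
(3, 29, 11, 17)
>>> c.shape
(3, 29, 11, 11)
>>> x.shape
(29, 11)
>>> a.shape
(3, 3)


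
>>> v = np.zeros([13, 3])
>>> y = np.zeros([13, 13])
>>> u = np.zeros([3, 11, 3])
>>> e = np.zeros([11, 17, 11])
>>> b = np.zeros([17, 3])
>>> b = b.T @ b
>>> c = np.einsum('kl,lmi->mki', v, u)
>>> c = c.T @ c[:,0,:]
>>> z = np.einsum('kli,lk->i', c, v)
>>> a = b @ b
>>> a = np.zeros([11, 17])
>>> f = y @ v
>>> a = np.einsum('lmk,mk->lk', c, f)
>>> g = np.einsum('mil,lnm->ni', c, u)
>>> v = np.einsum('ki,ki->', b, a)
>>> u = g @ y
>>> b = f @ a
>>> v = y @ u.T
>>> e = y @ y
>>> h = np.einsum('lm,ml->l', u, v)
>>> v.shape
(13, 11)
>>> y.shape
(13, 13)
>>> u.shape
(11, 13)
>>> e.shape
(13, 13)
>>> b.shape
(13, 3)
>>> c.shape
(3, 13, 3)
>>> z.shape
(3,)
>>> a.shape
(3, 3)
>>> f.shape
(13, 3)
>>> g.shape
(11, 13)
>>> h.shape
(11,)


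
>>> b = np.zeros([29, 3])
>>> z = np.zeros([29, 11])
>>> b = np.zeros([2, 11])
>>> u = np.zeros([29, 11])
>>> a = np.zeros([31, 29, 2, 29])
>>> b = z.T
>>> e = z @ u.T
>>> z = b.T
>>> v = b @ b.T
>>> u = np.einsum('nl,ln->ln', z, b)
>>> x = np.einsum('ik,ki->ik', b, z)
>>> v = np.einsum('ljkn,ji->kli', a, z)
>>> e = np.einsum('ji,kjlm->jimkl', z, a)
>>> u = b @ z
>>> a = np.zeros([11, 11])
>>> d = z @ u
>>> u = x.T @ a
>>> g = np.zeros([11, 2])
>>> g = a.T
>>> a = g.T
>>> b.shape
(11, 29)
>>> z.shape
(29, 11)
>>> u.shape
(29, 11)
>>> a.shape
(11, 11)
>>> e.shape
(29, 11, 29, 31, 2)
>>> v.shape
(2, 31, 11)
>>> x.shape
(11, 29)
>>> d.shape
(29, 11)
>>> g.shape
(11, 11)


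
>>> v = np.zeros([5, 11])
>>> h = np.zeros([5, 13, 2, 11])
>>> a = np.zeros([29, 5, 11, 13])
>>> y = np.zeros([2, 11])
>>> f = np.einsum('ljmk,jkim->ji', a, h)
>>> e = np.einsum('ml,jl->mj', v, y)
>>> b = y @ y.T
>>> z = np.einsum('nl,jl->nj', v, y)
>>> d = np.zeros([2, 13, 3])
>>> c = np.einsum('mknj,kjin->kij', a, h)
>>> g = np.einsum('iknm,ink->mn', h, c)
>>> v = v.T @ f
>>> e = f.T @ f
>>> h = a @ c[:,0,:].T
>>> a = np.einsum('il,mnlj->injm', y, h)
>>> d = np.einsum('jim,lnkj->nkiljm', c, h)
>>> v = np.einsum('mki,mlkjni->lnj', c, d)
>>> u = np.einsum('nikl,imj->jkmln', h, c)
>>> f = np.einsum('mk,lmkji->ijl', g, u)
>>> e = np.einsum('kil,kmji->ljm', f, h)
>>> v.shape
(11, 5, 29)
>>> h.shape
(29, 5, 11, 5)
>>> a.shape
(2, 5, 5, 29)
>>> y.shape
(2, 11)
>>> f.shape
(29, 5, 13)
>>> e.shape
(13, 11, 5)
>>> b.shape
(2, 2)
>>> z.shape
(5, 2)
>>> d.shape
(5, 11, 2, 29, 5, 13)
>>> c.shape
(5, 2, 13)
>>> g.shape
(11, 2)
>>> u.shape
(13, 11, 2, 5, 29)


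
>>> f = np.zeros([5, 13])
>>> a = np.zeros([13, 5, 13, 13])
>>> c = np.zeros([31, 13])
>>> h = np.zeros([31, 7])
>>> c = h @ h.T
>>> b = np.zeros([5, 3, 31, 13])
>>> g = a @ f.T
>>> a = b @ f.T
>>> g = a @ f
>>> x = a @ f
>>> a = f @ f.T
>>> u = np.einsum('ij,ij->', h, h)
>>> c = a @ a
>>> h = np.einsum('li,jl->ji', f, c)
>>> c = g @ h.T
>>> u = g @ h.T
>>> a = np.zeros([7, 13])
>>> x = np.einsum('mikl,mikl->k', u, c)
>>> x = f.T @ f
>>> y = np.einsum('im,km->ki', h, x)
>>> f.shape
(5, 13)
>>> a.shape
(7, 13)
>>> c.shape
(5, 3, 31, 5)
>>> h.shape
(5, 13)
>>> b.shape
(5, 3, 31, 13)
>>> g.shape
(5, 3, 31, 13)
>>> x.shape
(13, 13)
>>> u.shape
(5, 3, 31, 5)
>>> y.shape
(13, 5)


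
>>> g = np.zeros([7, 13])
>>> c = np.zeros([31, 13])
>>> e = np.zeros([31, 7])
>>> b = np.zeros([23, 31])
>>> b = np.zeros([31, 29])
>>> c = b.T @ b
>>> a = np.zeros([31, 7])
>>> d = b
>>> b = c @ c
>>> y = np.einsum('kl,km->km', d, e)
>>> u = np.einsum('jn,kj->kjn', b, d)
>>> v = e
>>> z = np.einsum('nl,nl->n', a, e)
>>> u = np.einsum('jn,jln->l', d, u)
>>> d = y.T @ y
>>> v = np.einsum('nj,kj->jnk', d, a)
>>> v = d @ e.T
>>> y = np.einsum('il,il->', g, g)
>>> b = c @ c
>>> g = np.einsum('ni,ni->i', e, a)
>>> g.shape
(7,)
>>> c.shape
(29, 29)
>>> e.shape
(31, 7)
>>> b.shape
(29, 29)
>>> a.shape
(31, 7)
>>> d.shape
(7, 7)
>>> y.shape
()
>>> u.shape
(29,)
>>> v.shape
(7, 31)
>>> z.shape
(31,)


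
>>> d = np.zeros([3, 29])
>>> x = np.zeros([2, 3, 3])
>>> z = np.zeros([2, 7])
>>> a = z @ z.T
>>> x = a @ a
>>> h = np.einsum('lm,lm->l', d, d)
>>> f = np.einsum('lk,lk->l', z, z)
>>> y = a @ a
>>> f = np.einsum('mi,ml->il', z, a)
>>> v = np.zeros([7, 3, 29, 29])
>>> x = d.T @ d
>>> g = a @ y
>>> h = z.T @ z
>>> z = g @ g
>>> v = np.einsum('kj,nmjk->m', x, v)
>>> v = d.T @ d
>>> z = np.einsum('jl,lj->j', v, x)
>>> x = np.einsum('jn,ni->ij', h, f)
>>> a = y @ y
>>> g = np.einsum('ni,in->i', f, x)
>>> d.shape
(3, 29)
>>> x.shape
(2, 7)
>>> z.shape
(29,)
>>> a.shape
(2, 2)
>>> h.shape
(7, 7)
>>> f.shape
(7, 2)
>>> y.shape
(2, 2)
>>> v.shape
(29, 29)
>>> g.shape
(2,)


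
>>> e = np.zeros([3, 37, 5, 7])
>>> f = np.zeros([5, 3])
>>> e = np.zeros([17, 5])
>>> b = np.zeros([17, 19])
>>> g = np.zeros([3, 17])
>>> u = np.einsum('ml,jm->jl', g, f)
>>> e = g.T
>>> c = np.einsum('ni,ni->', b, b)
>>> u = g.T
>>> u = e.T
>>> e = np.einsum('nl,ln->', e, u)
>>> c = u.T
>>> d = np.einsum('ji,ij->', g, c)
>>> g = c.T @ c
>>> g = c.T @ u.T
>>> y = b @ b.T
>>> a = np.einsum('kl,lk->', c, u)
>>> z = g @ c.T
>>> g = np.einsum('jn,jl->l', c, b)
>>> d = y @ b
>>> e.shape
()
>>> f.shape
(5, 3)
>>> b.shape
(17, 19)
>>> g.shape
(19,)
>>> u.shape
(3, 17)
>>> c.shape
(17, 3)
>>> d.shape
(17, 19)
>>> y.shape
(17, 17)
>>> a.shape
()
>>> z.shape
(3, 17)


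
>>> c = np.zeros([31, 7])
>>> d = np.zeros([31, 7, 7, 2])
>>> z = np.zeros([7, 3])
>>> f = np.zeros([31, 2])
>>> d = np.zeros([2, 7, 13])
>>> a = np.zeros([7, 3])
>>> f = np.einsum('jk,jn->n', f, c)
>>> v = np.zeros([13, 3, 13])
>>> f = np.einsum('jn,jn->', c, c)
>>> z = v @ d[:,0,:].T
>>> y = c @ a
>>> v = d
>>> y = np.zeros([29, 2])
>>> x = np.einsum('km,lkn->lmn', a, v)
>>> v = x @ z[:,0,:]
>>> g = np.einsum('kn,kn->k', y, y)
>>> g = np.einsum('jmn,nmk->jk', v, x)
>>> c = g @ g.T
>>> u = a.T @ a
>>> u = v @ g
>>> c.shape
(2, 2)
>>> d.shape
(2, 7, 13)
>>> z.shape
(13, 3, 2)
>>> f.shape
()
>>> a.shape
(7, 3)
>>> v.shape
(2, 3, 2)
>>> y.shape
(29, 2)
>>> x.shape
(2, 3, 13)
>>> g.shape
(2, 13)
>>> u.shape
(2, 3, 13)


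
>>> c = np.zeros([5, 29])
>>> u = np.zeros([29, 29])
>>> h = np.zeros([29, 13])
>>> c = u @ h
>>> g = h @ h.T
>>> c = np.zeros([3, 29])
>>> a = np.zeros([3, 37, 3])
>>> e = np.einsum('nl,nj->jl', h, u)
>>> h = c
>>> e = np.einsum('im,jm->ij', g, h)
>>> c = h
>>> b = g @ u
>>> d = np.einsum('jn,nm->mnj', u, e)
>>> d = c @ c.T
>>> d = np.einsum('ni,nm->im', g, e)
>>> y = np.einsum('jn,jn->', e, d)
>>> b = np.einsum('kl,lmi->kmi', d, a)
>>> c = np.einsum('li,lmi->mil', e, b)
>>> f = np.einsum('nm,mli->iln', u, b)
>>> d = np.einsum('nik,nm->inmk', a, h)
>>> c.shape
(37, 3, 29)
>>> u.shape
(29, 29)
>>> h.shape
(3, 29)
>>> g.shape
(29, 29)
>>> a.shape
(3, 37, 3)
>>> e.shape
(29, 3)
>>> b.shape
(29, 37, 3)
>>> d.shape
(37, 3, 29, 3)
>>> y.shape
()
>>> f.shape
(3, 37, 29)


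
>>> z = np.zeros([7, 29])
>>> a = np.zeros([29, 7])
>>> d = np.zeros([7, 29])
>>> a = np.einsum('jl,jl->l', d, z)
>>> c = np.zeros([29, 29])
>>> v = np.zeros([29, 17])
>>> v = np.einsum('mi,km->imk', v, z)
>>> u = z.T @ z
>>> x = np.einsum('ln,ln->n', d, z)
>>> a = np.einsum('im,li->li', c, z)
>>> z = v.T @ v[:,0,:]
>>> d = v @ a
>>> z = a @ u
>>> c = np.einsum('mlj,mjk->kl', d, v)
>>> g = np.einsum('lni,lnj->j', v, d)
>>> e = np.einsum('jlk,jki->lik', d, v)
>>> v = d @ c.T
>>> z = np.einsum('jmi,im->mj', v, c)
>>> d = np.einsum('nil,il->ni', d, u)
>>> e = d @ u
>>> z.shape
(29, 17)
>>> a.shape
(7, 29)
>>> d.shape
(17, 29)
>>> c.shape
(7, 29)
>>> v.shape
(17, 29, 7)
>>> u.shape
(29, 29)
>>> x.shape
(29,)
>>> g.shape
(29,)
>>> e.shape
(17, 29)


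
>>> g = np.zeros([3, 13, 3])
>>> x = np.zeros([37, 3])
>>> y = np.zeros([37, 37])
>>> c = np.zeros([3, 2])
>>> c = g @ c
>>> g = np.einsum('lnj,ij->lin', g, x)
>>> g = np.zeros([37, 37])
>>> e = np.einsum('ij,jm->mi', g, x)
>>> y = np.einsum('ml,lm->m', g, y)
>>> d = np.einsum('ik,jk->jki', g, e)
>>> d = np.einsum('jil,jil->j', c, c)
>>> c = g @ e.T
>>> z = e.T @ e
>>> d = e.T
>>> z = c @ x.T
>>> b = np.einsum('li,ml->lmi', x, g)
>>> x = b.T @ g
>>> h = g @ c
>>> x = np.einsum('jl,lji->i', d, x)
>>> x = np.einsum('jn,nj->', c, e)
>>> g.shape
(37, 37)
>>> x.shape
()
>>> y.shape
(37,)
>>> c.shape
(37, 3)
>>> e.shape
(3, 37)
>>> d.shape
(37, 3)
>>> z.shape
(37, 37)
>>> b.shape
(37, 37, 3)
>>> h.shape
(37, 3)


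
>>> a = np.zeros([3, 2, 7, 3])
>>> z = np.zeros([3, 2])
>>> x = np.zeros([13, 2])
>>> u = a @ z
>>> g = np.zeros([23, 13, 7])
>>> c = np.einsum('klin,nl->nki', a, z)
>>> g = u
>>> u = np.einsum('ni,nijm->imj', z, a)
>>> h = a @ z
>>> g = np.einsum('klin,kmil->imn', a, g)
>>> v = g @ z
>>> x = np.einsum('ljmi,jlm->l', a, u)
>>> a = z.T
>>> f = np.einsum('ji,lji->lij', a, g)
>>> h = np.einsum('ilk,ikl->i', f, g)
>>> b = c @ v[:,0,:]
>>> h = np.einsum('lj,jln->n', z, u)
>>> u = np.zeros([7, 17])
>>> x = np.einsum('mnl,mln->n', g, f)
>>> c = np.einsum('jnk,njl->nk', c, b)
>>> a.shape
(2, 3)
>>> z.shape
(3, 2)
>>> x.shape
(2,)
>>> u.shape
(7, 17)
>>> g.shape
(7, 2, 3)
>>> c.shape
(3, 7)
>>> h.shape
(7,)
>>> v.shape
(7, 2, 2)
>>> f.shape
(7, 3, 2)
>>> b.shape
(3, 3, 2)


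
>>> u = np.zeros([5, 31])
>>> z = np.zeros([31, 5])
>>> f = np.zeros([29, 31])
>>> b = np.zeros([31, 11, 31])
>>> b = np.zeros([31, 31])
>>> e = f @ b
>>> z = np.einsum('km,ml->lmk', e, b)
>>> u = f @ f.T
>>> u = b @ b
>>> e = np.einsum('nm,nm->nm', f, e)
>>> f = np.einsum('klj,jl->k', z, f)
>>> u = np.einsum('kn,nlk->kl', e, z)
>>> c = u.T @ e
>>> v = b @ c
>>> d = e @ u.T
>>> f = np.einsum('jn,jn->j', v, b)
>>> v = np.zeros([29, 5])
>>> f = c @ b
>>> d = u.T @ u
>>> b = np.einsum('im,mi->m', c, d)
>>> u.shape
(29, 31)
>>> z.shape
(31, 31, 29)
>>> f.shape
(31, 31)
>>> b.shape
(31,)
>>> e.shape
(29, 31)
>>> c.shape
(31, 31)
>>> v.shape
(29, 5)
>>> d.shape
(31, 31)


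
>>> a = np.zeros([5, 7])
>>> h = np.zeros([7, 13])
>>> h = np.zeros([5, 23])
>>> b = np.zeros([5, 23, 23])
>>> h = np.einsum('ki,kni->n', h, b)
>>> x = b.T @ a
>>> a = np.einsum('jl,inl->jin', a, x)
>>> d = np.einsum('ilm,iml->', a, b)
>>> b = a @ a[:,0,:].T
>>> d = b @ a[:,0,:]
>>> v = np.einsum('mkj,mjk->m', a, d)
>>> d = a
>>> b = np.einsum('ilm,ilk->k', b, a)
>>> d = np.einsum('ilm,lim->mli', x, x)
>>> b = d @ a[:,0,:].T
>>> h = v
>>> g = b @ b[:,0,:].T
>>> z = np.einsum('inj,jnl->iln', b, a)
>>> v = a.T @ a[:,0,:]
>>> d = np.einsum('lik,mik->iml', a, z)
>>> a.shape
(5, 23, 23)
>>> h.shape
(5,)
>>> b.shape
(7, 23, 5)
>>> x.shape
(23, 23, 7)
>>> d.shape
(23, 7, 5)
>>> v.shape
(23, 23, 23)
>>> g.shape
(7, 23, 7)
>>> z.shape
(7, 23, 23)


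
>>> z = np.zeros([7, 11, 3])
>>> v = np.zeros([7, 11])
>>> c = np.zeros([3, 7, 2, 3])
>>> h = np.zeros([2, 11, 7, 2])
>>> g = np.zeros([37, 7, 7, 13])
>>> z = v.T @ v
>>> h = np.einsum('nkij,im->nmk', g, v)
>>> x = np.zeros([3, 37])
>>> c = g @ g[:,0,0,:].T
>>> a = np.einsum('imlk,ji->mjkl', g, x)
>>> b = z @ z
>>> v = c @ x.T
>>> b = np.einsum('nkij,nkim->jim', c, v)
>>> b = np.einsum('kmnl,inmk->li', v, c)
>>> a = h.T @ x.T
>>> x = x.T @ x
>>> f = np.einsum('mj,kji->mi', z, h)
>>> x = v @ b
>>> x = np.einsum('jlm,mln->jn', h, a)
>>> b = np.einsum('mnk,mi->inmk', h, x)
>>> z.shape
(11, 11)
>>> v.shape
(37, 7, 7, 3)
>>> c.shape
(37, 7, 7, 37)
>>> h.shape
(37, 11, 7)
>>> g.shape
(37, 7, 7, 13)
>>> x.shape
(37, 3)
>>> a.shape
(7, 11, 3)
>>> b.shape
(3, 11, 37, 7)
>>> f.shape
(11, 7)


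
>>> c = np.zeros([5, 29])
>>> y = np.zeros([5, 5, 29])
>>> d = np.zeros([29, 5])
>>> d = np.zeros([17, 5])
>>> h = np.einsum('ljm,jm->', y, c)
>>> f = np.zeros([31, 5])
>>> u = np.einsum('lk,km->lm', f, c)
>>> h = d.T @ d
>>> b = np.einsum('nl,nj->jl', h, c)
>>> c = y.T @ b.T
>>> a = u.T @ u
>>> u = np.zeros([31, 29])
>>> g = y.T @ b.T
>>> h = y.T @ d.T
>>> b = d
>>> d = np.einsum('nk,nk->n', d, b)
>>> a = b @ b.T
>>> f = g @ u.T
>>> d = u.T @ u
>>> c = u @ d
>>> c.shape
(31, 29)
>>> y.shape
(5, 5, 29)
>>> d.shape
(29, 29)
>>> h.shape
(29, 5, 17)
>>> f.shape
(29, 5, 31)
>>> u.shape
(31, 29)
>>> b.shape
(17, 5)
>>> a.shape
(17, 17)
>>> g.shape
(29, 5, 29)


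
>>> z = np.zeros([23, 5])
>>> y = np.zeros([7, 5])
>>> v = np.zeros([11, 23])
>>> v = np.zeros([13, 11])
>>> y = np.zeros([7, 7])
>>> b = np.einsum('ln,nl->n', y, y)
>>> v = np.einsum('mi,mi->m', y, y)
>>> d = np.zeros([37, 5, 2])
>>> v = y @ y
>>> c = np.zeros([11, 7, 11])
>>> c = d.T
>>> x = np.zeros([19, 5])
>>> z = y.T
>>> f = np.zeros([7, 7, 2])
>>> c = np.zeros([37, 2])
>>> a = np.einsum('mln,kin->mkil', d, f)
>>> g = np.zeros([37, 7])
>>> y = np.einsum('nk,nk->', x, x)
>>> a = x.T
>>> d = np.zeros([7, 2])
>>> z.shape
(7, 7)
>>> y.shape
()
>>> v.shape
(7, 7)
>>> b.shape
(7,)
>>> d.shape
(7, 2)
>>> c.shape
(37, 2)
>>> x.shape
(19, 5)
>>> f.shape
(7, 7, 2)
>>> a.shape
(5, 19)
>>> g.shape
(37, 7)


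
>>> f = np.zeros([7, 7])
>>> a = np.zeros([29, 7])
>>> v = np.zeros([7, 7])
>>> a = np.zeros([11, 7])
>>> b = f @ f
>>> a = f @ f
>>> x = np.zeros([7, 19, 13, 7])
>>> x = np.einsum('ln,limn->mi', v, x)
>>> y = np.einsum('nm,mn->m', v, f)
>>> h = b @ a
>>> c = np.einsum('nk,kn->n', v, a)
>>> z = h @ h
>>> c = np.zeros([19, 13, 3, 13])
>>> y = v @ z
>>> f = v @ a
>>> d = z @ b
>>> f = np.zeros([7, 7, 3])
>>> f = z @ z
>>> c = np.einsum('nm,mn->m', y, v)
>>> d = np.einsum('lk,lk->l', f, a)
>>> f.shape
(7, 7)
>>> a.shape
(7, 7)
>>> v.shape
(7, 7)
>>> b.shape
(7, 7)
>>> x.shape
(13, 19)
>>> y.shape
(7, 7)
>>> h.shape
(7, 7)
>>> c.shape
(7,)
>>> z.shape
(7, 7)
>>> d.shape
(7,)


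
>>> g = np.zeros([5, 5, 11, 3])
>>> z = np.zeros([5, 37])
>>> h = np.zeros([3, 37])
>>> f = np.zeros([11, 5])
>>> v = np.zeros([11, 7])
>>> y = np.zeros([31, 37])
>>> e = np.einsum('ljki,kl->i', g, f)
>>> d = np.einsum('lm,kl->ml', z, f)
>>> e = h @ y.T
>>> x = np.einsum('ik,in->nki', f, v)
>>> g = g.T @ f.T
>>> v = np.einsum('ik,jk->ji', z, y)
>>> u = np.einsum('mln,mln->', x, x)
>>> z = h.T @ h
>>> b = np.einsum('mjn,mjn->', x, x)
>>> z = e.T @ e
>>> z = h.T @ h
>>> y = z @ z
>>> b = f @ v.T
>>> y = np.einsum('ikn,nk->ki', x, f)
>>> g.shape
(3, 11, 5, 11)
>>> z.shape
(37, 37)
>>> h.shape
(3, 37)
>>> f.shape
(11, 5)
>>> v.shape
(31, 5)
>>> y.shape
(5, 7)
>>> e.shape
(3, 31)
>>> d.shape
(37, 5)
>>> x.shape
(7, 5, 11)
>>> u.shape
()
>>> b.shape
(11, 31)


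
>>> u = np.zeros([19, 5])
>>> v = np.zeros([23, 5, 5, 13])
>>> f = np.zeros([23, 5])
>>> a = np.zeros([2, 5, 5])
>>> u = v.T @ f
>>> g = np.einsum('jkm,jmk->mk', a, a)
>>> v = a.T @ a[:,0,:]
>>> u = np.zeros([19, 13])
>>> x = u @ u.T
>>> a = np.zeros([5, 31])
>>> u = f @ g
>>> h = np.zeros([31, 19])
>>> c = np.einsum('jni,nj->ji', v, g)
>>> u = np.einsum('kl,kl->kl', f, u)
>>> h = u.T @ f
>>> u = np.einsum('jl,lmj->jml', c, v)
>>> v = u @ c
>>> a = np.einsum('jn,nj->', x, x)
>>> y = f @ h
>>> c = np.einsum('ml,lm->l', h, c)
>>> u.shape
(5, 5, 5)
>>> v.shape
(5, 5, 5)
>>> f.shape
(23, 5)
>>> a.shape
()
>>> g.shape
(5, 5)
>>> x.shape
(19, 19)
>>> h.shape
(5, 5)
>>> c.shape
(5,)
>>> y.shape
(23, 5)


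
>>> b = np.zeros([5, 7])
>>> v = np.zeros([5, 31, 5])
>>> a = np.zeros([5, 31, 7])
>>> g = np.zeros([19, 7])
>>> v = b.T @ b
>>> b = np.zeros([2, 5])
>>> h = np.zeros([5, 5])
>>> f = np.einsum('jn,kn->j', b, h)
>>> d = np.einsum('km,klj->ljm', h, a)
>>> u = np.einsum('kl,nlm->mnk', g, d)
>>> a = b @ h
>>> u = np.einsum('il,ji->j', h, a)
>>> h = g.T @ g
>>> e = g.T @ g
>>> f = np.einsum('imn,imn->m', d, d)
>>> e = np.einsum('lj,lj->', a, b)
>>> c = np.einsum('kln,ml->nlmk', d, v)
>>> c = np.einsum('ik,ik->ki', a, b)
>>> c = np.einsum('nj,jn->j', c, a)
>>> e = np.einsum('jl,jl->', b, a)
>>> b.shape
(2, 5)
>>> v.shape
(7, 7)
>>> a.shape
(2, 5)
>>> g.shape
(19, 7)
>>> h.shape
(7, 7)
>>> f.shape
(7,)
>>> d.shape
(31, 7, 5)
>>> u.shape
(2,)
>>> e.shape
()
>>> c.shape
(2,)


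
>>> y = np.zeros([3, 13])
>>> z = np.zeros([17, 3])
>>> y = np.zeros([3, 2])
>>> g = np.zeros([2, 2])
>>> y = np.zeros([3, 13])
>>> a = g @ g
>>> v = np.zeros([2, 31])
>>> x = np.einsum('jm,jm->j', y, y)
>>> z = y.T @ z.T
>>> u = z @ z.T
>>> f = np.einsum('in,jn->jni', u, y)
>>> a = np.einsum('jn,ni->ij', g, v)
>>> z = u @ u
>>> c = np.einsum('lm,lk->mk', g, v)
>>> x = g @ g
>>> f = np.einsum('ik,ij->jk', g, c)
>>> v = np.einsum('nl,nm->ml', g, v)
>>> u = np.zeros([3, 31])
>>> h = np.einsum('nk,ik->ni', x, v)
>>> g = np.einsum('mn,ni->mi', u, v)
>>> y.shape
(3, 13)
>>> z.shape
(13, 13)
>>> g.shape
(3, 2)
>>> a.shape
(31, 2)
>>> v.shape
(31, 2)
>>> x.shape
(2, 2)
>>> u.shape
(3, 31)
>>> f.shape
(31, 2)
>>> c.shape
(2, 31)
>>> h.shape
(2, 31)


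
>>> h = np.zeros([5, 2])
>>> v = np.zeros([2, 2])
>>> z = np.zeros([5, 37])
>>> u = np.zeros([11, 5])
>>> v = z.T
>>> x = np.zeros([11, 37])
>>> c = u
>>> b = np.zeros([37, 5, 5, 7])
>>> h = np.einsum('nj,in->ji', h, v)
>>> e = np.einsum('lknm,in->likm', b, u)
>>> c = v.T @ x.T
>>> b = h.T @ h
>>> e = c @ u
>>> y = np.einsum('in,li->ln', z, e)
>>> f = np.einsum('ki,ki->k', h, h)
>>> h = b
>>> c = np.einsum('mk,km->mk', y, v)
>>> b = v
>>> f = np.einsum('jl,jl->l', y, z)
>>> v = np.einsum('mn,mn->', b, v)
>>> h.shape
(37, 37)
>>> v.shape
()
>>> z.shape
(5, 37)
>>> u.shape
(11, 5)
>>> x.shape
(11, 37)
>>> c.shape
(5, 37)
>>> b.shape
(37, 5)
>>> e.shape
(5, 5)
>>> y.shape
(5, 37)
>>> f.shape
(37,)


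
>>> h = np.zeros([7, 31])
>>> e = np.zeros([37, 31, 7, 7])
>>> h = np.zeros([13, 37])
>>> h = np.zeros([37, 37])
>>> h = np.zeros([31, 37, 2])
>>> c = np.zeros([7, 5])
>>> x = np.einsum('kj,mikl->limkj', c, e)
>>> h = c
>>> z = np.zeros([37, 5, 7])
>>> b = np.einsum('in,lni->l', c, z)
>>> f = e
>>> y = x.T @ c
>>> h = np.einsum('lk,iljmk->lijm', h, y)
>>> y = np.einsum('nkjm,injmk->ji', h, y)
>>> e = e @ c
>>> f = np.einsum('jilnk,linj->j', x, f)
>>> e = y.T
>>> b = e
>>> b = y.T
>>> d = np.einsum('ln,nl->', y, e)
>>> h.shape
(7, 5, 37, 31)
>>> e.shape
(5, 37)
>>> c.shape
(7, 5)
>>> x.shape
(7, 31, 37, 7, 5)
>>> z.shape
(37, 5, 7)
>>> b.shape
(5, 37)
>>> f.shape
(7,)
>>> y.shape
(37, 5)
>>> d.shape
()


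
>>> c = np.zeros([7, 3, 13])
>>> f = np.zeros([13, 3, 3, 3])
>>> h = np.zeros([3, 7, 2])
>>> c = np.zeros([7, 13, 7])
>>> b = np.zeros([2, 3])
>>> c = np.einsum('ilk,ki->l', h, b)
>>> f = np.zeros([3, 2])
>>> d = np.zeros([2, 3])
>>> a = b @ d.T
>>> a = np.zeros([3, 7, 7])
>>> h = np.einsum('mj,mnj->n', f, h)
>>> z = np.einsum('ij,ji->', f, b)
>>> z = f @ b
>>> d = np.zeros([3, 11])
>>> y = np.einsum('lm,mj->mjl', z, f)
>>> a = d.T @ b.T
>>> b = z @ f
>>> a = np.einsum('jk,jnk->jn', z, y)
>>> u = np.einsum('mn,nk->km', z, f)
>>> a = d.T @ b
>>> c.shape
(7,)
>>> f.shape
(3, 2)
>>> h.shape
(7,)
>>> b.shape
(3, 2)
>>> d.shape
(3, 11)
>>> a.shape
(11, 2)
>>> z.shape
(3, 3)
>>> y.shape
(3, 2, 3)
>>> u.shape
(2, 3)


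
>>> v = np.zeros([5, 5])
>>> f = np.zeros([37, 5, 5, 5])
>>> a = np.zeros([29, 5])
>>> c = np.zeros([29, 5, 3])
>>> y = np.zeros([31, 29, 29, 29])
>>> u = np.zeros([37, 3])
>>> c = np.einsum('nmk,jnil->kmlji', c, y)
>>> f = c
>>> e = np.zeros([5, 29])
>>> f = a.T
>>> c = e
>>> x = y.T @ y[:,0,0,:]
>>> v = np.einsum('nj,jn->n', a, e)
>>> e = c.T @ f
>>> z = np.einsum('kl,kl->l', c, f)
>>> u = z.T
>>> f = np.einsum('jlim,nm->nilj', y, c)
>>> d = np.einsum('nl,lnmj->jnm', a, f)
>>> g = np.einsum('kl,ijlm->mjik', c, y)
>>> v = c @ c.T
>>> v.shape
(5, 5)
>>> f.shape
(5, 29, 29, 31)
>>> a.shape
(29, 5)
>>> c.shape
(5, 29)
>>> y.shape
(31, 29, 29, 29)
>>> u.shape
(29,)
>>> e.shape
(29, 29)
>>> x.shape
(29, 29, 29, 29)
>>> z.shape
(29,)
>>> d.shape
(31, 29, 29)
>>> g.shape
(29, 29, 31, 5)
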